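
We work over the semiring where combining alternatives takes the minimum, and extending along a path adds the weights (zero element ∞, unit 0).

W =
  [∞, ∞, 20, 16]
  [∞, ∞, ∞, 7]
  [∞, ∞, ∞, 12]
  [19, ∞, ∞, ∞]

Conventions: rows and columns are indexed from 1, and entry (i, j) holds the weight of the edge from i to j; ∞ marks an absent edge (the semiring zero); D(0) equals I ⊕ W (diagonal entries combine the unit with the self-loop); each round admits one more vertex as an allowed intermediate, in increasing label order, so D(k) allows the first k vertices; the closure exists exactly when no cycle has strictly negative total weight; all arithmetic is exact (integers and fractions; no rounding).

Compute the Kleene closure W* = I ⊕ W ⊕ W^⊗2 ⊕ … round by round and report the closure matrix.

D(0):
  [0, ∞, 20, 16]
  [∞, 0, ∞, 7]
  [∞, ∞, 0, 12]
  [19, ∞, ∞, 0]
D(1):
  [0, ∞, 20, 16]
  [∞, 0, ∞, 7]
  [∞, ∞, 0, 12]
  [19, ∞, 39, 0]
D(2):
  [0, ∞, 20, 16]
  [∞, 0, ∞, 7]
  [∞, ∞, 0, 12]
  [19, ∞, 39, 0]
D(3):
  [0, ∞, 20, 16]
  [∞, 0, ∞, 7]
  [∞, ∞, 0, 12]
  [19, ∞, 39, 0]
D(4):
  [0, ∞, 20, 16]
  [26, 0, 46, 7]
  [31, ∞, 0, 12]
  [19, ∞, 39, 0]
Answer: W* = [[0, ∞, 20, 16], [26, 0, 46, 7], [31, ∞, 0, 12], [19, ∞, 39, 0]]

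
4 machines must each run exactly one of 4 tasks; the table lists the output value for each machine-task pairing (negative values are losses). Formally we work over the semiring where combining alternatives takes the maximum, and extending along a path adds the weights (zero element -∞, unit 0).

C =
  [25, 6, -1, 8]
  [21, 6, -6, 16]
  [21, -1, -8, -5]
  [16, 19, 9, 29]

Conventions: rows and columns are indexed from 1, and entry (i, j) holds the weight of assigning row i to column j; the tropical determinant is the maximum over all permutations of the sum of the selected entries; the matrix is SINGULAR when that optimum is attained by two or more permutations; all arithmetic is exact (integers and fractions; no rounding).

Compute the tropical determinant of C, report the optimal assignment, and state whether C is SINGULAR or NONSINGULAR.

σ = (1, 2, 3, 4): 25 + 6 + (-8) + 29 = 52
σ = (1, 2, 4, 3): 25 + 6 + (-5) + 9 = 35
σ = (1, 3, 2, 4): 25 + (-6) + (-1) + 29 = 47
σ = (1, 3, 4, 2): 25 + (-6) + (-5) + 19 = 33
σ = (1, 4, 2, 3): 25 + 16 + (-1) + 9 = 49
σ = (1, 4, 3, 2): 25 + 16 + (-8) + 19 = 52
σ = (2, 1, 3, 4): 6 + 21 + (-8) + 29 = 48
σ = (2, 1, 4, 3): 6 + 21 + (-5) + 9 = 31
σ = (2, 3, 1, 4): 6 + (-6) + 21 + 29 = 50
σ = (2, 3, 4, 1): 6 + (-6) + (-5) + 16 = 11
σ = (2, 4, 1, 3): 6 + 16 + 21 + 9 = 52
σ = (2, 4, 3, 1): 6 + 16 + (-8) + 16 = 30
σ = (3, 1, 2, 4): (-1) + 21 + (-1) + 29 = 48
σ = (3, 1, 4, 2): (-1) + 21 + (-5) + 19 = 34
σ = (3, 2, 1, 4): (-1) + 6 + 21 + 29 = 55
σ = (3, 2, 4, 1): (-1) + 6 + (-5) + 16 = 16
σ = (3, 4, 1, 2): (-1) + 16 + 21 + 19 = 55
σ = (3, 4, 2, 1): (-1) + 16 + (-1) + 16 = 30
σ = (4, 1, 2, 3): 8 + 21 + (-1) + 9 = 37
σ = (4, 1, 3, 2): 8 + 21 + (-8) + 19 = 40
σ = (4, 2, 1, 3): 8 + 6 + 21 + 9 = 44
σ = (4, 2, 3, 1): 8 + 6 + (-8) + 16 = 22
σ = (4, 3, 1, 2): 8 + (-6) + 21 + 19 = 42
σ = (4, 3, 2, 1): 8 + (-6) + (-1) + 16 = 17
Optimal value attained by: σ = (3, 2, 1, 4).
Answer: det⊕(C) = 55; verdict: SINGULAR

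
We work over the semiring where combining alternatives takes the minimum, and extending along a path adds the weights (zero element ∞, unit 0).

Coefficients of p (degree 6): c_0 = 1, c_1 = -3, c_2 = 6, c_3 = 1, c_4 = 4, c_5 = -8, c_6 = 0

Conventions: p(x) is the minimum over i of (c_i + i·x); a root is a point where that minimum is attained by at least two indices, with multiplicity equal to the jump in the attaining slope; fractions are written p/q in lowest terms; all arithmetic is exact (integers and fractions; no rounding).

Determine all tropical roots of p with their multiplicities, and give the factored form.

hull edge (i=0, c=1) to (i=1, c=-3): slope -4, span 1
hull edge (i=1, c=-3) to (i=5, c=-8): slope -5/4, span 4
hull edge (i=5, c=-8) to (i=6, c=0): slope 8, span 1
Factored form: p(x) = 0 ⊗ (x ⊕ (-8)) ⊗ (x ⊕ 5/4) ⊗ (x ⊕ 5/4) ⊗ (x ⊕ 5/4) ⊗ (x ⊕ 5/4) ⊗ (x ⊕ 4)
Answer: roots = -8 (mult 1), 5/4 (mult 4), 4 (mult 1)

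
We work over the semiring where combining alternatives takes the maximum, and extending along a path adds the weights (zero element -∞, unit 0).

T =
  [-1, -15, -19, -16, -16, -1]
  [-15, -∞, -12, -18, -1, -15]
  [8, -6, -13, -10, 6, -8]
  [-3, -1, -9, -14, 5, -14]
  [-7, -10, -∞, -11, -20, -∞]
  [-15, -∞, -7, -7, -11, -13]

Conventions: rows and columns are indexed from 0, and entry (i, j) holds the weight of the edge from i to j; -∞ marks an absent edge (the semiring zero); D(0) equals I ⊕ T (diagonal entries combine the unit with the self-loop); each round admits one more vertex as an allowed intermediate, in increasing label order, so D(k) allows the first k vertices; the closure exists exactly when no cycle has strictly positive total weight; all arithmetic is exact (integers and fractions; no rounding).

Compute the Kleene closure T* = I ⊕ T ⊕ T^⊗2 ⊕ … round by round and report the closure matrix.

D(0):
  [0, -15, -19, -16, -16, -1]
  [-15, 0, -12, -18, -1, -15]
  [8, -6, 0, -10, 6, -8]
  [-3, -1, -9, 0, 5, -14]
  [-7, -10, -∞, -11, 0, -∞]
  [-15, -∞, -7, -7, -11, 0]
D(1):
  [0, -15, -19, -16, -16, -1]
  [-15, 0, -12, -18, -1, -15]
  [8, -6, 0, -8, 6, 7]
  [-3, -1, -9, 0, 5, -4]
  [-7, -10, -26, -11, 0, -8]
  [-15, -30, -7, -7, -11, 0]
D(2):
  [0, -15, -19, -16, -16, -1]
  [-15, 0, -12, -18, -1, -15]
  [8, -6, 0, -8, 6, 7]
  [-3, -1, -9, 0, 5, -4]
  [-7, -10, -22, -11, 0, -8]
  [-15, -30, -7, -7, -11, 0]
D(3):
  [0, -15, -19, -16, -13, -1]
  [-4, 0, -12, -18, -1, -5]
  [8, -6, 0, -8, 6, 7]
  [-1, -1, -9, 0, 5, -2]
  [-7, -10, -22, -11, 0, -8]
  [1, -13, -7, -7, -1, 0]
D(4):
  [0, -15, -19, -16, -11, -1]
  [-4, 0, -12, -18, -1, -5]
  [8, -6, 0, -8, 6, 7]
  [-1, -1, -9, 0, 5, -2]
  [-7, -10, -20, -11, 0, -8]
  [1, -8, -7, -7, -1, 0]
D(5):
  [0, -15, -19, -16, -11, -1]
  [-4, 0, -12, -12, -1, -5]
  [8, -4, 0, -5, 6, 7]
  [-1, -1, -9, 0, 5, -2]
  [-7, -10, -20, -11, 0, -8]
  [1, -8, -7, -7, -1, 0]
D(6):
  [0, -9, -8, -8, -2, -1]
  [-4, 0, -12, -12, -1, -5]
  [8, -1, 0, 0, 6, 7]
  [-1, -1, -9, 0, 5, -2]
  [-7, -10, -15, -11, 0, -8]
  [1, -8, -7, -7, -1, 0]
Answer: T* = [[0, -9, -8, -8, -2, -1], [-4, 0, -12, -12, -1, -5], [8, -1, 0, 0, 6, 7], [-1, -1, -9, 0, 5, -2], [-7, -10, -15, -11, 0, -8], [1, -8, -7, -7, -1, 0]]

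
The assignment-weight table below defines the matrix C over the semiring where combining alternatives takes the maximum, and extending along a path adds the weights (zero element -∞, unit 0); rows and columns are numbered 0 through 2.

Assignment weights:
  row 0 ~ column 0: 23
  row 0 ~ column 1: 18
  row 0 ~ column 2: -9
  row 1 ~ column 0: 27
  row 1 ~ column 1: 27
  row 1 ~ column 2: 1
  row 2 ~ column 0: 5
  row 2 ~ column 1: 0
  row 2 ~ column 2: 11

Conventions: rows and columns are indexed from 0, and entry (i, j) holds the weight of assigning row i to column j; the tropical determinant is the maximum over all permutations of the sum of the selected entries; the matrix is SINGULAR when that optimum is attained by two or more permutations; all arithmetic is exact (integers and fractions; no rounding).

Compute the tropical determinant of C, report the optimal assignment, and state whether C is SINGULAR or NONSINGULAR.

σ = (0, 1, 2): 23 + 27 + 11 = 61
σ = (0, 2, 1): 23 + 1 + 0 = 24
σ = (1, 0, 2): 18 + 27 + 11 = 56
σ = (1, 2, 0): 18 + 1 + 5 = 24
σ = (2, 0, 1): (-9) + 27 + 0 = 18
σ = (2, 1, 0): (-9) + 27 + 5 = 23
Optimal value attained by: σ = (0, 1, 2).
Answer: det⊕(C) = 61; verdict: NONSINGULAR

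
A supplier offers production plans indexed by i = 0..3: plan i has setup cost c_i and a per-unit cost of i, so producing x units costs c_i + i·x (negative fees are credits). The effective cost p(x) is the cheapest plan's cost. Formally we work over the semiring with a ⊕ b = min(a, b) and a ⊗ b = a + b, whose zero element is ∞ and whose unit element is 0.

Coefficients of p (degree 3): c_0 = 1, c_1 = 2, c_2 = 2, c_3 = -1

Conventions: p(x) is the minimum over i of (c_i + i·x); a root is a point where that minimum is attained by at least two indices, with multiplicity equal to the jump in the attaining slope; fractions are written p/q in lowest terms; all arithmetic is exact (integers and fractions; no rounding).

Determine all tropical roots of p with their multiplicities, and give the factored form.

hull edge (i=0, c=1) to (i=3, c=-1): slope -2/3, span 3
Factored form: p(x) = -1 ⊗ (x ⊕ 2/3) ⊗ (x ⊕ 2/3) ⊗ (x ⊕ 2/3)
Answer: roots = 2/3 (mult 3)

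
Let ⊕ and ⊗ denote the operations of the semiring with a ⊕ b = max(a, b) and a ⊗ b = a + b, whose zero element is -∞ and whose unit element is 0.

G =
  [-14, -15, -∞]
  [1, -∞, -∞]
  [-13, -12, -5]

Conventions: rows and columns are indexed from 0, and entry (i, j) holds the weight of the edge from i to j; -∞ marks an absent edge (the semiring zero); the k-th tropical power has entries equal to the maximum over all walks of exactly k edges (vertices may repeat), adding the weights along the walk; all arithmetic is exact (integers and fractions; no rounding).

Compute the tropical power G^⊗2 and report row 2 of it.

G^⊗2:
  [-14, -29, -∞]
  [-13, -14, -∞]
  [-11, -17, -10]
Answer: row 2 of G^⊗2 = [-11, -17, -10]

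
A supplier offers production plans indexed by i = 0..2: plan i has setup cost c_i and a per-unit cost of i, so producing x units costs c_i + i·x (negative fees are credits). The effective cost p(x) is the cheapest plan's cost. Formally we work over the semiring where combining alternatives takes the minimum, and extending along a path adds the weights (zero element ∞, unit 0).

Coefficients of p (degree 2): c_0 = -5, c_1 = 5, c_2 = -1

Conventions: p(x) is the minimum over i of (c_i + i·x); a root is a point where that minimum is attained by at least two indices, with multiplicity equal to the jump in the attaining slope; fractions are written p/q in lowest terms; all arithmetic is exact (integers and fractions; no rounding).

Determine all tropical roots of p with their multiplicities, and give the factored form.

hull edge (i=0, c=-5) to (i=2, c=-1): slope 2, span 2
Factored form: p(x) = -1 ⊗ (x ⊕ (-2)) ⊗ (x ⊕ (-2))
Answer: roots = -2 (mult 2)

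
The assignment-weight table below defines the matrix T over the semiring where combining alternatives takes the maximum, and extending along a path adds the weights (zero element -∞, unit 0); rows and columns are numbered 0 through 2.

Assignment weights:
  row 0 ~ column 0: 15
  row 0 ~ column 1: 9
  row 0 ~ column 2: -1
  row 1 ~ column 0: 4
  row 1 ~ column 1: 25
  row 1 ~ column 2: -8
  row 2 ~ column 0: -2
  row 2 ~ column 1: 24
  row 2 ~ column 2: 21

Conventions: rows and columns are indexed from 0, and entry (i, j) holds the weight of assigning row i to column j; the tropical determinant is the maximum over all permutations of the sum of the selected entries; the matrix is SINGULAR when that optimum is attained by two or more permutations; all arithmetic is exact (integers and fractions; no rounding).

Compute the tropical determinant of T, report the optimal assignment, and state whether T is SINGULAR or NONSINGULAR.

σ = (0, 1, 2): 15 + 25 + 21 = 61
σ = (0, 2, 1): 15 + (-8) + 24 = 31
σ = (1, 0, 2): 9 + 4 + 21 = 34
σ = (1, 2, 0): 9 + (-8) + (-2) = -1
σ = (2, 0, 1): (-1) + 4 + 24 = 27
σ = (2, 1, 0): (-1) + 25 + (-2) = 22
Optimal value attained by: σ = (0, 1, 2).
Answer: det⊕(T) = 61; verdict: NONSINGULAR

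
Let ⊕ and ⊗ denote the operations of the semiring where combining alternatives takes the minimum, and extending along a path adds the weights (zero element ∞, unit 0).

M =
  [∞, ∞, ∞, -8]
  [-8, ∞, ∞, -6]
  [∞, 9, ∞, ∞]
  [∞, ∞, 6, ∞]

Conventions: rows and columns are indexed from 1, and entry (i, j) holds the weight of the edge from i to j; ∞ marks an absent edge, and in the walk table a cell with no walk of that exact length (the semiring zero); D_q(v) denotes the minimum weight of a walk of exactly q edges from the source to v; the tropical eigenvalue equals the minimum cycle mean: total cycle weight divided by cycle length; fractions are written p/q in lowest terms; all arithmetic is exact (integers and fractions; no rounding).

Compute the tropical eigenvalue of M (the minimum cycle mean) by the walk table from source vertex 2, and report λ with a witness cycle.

q=0: [∞, 0, ∞, ∞]
q=1: [-8, ∞, ∞, -6]
q=2: [∞, ∞, 0, -16]
q=3: [∞, 9, -10, ∞]
q=4: [1, -1, ∞, 3]
Optimal cycle mean attained by: cycle 1->4->3->2->1, total (-8) + 6 + 9 + (-8), length 4.
Answer: λ = -1/4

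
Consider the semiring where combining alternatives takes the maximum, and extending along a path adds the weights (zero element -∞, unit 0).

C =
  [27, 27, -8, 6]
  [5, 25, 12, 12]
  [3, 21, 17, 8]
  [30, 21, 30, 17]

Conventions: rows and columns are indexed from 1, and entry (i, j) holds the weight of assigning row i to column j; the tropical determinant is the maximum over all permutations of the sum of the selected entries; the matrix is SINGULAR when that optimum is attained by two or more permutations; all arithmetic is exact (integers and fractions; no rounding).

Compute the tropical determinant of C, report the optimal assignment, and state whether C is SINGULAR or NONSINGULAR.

σ = (1, 2, 3, 4): 27 + 25 + 17 + 17 = 86
σ = (1, 2, 4, 3): 27 + 25 + 8 + 30 = 90
σ = (1, 3, 2, 4): 27 + 12 + 21 + 17 = 77
σ = (1, 3, 4, 2): 27 + 12 + 8 + 21 = 68
σ = (1, 4, 2, 3): 27 + 12 + 21 + 30 = 90
σ = (1, 4, 3, 2): 27 + 12 + 17 + 21 = 77
σ = (2, 1, 3, 4): 27 + 5 + 17 + 17 = 66
σ = (2, 1, 4, 3): 27 + 5 + 8 + 30 = 70
σ = (2, 3, 1, 4): 27 + 12 + 3 + 17 = 59
σ = (2, 3, 4, 1): 27 + 12 + 8 + 30 = 77
σ = (2, 4, 1, 3): 27 + 12 + 3 + 30 = 72
σ = (2, 4, 3, 1): 27 + 12 + 17 + 30 = 86
σ = (3, 1, 2, 4): (-8) + 5 + 21 + 17 = 35
σ = (3, 1, 4, 2): (-8) + 5 + 8 + 21 = 26
σ = (3, 2, 1, 4): (-8) + 25 + 3 + 17 = 37
σ = (3, 2, 4, 1): (-8) + 25 + 8 + 30 = 55
σ = (3, 4, 1, 2): (-8) + 12 + 3 + 21 = 28
σ = (3, 4, 2, 1): (-8) + 12 + 21 + 30 = 55
σ = (4, 1, 2, 3): 6 + 5 + 21 + 30 = 62
σ = (4, 1, 3, 2): 6 + 5 + 17 + 21 = 49
σ = (4, 2, 1, 3): 6 + 25 + 3 + 30 = 64
σ = (4, 2, 3, 1): 6 + 25 + 17 + 30 = 78
σ = (4, 3, 1, 2): 6 + 12 + 3 + 21 = 42
σ = (4, 3, 2, 1): 6 + 12 + 21 + 30 = 69
Optimal value attained by: σ = (1, 2, 4, 3).
Answer: det⊕(C) = 90; verdict: SINGULAR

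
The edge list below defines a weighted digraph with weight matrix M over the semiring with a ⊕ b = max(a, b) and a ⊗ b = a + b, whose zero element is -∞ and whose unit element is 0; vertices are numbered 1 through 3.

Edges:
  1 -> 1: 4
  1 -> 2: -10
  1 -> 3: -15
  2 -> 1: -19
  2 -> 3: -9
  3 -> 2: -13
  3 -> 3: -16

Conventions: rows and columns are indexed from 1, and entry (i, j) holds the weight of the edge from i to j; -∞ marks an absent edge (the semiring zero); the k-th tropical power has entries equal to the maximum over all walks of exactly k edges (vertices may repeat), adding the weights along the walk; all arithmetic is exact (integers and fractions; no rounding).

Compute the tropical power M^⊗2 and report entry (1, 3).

M^⊗2:
  [8, -6, -11]
  [-15, -22, -25]
  [-32, -29, -22]
Key observation: the optimum is the walk 1->1->3, with weight 4 + (-15) = -11.
Optimal value attained by: walk 1->1->3.
Answer: (M^⊗2)[1][3] = -11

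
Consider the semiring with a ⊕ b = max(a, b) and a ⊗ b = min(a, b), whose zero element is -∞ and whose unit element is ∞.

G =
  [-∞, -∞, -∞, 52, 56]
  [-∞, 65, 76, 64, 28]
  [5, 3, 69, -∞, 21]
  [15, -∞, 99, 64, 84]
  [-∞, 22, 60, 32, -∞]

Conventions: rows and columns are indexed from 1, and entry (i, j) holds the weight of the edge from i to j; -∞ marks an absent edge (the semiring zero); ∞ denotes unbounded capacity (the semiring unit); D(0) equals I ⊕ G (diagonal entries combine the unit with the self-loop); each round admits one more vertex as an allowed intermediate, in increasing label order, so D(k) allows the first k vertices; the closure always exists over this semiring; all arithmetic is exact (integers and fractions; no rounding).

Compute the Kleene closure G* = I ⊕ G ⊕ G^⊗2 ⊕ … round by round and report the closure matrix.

D(0):
  [∞, -∞, -∞, 52, 56]
  [-∞, ∞, 76, 64, 28]
  [5, 3, ∞, -∞, 21]
  [15, -∞, 99, ∞, 84]
  [-∞, 22, 60, 32, ∞]
D(1):
  [∞, -∞, -∞, 52, 56]
  [-∞, ∞, 76, 64, 28]
  [5, 3, ∞, 5, 21]
  [15, -∞, 99, ∞, 84]
  [-∞, 22, 60, 32, ∞]
D(2):
  [∞, -∞, -∞, 52, 56]
  [-∞, ∞, 76, 64, 28]
  [5, 3, ∞, 5, 21]
  [15, -∞, 99, ∞, 84]
  [-∞, 22, 60, 32, ∞]
D(3):
  [∞, -∞, -∞, 52, 56]
  [5, ∞, 76, 64, 28]
  [5, 3, ∞, 5, 21]
  [15, 3, 99, ∞, 84]
  [5, 22, 60, 32, ∞]
D(4):
  [∞, 3, 52, 52, 56]
  [15, ∞, 76, 64, 64]
  [5, 3, ∞, 5, 21]
  [15, 3, 99, ∞, 84]
  [15, 22, 60, 32, ∞]
D(5):
  [∞, 22, 56, 52, 56]
  [15, ∞, 76, 64, 64]
  [15, 21, ∞, 21, 21]
  [15, 22, 99, ∞, 84]
  [15, 22, 60, 32, ∞]
Answer: G* = [[∞, 22, 56, 52, 56], [15, ∞, 76, 64, 64], [15, 21, ∞, 21, 21], [15, 22, 99, ∞, 84], [15, 22, 60, 32, ∞]]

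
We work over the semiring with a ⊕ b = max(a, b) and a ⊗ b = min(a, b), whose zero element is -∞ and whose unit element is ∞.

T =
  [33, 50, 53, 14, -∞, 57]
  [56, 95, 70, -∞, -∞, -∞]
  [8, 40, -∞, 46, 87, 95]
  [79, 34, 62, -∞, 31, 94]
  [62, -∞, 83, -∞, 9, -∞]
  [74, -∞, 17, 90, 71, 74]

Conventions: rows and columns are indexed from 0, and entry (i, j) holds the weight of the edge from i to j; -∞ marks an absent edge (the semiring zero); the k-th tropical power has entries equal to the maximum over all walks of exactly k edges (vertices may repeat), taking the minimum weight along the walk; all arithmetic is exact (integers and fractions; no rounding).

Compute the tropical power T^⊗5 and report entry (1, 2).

T^⊗2:
  [57, 50, 50, 57, 57, 57]
  [56, 95, 70, 46, 70, 70]
  [74, 40, 83, 90, 71, 74]
  [74, 50, 53, 90, 71, 74]
  [33, 50, 53, 46, 83, 83]
  [79, 50, 71, 74, 71, 90]
T^⊗3:
  [57, 50, 57, 57, 57, 57]
  [70, 95, 70, 70, 70, 70]
  [79, 50, 71, 74, 83, 90]
  [79, 50, 71, 74, 71, 90]
  [74, 50, 83, 83, 71, 74]
  [74, 50, 71, 90, 71, 74]
T^⊗4:
  [57, 50, 57, 57, 57, 57]
  [70, 95, 70, 70, 70, 70]
  [74, 50, 83, 90, 71, 74]
  [74, 50, 71, 90, 71, 74]
  [79, 50, 71, 74, 83, 83]
  [79, 50, 71, 74, 71, 90]
T^⊗5:
  [57, 50, 57, 57, 57, 57]
  [70, 95, 70, 70, 70, 70]
  [79, 50, 71, 74, 83, 90]
  [79, 50, 71, 74, 71, 90]
  [74, 50, 83, 83, 71, 74]
  [74, 50, 71, 90, 71, 74]
Key observation: the optimum is the walk 1->1->1->1->1->2, with weight 95 min 95 min 95 min 95 min 70 = 70.
Optimal value attained by: walk 1->1->1->1->1->2.
Answer: (T^⊗5)[1][2] = 70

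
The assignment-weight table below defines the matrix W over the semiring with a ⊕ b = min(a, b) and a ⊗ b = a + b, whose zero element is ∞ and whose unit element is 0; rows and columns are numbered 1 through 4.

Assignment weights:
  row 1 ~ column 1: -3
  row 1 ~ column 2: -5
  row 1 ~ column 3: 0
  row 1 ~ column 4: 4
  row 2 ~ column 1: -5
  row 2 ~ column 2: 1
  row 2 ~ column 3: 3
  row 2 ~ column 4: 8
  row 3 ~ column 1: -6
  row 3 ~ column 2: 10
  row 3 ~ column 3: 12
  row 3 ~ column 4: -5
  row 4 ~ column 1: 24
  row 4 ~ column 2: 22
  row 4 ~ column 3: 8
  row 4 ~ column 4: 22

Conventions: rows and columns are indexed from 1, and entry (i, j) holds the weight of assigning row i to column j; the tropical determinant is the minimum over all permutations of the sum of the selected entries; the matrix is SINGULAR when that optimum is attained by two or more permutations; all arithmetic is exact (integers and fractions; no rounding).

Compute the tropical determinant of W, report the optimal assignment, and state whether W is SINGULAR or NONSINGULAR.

σ = (1, 2, 3, 4): (-3) + 1 + 12 + 22 = 32
σ = (1, 2, 4, 3): (-3) + 1 + (-5) + 8 = 1
σ = (1, 3, 2, 4): (-3) + 3 + 10 + 22 = 32
σ = (1, 3, 4, 2): (-3) + 3 + (-5) + 22 = 17
σ = (1, 4, 2, 3): (-3) + 8 + 10 + 8 = 23
σ = (1, 4, 3, 2): (-3) + 8 + 12 + 22 = 39
σ = (2, 1, 3, 4): (-5) + (-5) + 12 + 22 = 24
σ = (2, 1, 4, 3): (-5) + (-5) + (-5) + 8 = -7
σ = (2, 3, 1, 4): (-5) + 3 + (-6) + 22 = 14
σ = (2, 3, 4, 1): (-5) + 3 + (-5) + 24 = 17
σ = (2, 4, 1, 3): (-5) + 8 + (-6) + 8 = 5
σ = (2, 4, 3, 1): (-5) + 8 + 12 + 24 = 39
σ = (3, 1, 2, 4): 0 + (-5) + 10 + 22 = 27
σ = (3, 1, 4, 2): 0 + (-5) + (-5) + 22 = 12
σ = (3, 2, 1, 4): 0 + 1 + (-6) + 22 = 17
σ = (3, 2, 4, 1): 0 + 1 + (-5) + 24 = 20
σ = (3, 4, 1, 2): 0 + 8 + (-6) + 22 = 24
σ = (3, 4, 2, 1): 0 + 8 + 10 + 24 = 42
σ = (4, 1, 2, 3): 4 + (-5) + 10 + 8 = 17
σ = (4, 1, 3, 2): 4 + (-5) + 12 + 22 = 33
σ = (4, 2, 1, 3): 4 + 1 + (-6) + 8 = 7
σ = (4, 2, 3, 1): 4 + 1 + 12 + 24 = 41
σ = (4, 3, 1, 2): 4 + 3 + (-6) + 22 = 23
σ = (4, 3, 2, 1): 4 + 3 + 10 + 24 = 41
Optimal value attained by: σ = (2, 1, 4, 3).
Answer: det⊕(W) = -7; verdict: NONSINGULAR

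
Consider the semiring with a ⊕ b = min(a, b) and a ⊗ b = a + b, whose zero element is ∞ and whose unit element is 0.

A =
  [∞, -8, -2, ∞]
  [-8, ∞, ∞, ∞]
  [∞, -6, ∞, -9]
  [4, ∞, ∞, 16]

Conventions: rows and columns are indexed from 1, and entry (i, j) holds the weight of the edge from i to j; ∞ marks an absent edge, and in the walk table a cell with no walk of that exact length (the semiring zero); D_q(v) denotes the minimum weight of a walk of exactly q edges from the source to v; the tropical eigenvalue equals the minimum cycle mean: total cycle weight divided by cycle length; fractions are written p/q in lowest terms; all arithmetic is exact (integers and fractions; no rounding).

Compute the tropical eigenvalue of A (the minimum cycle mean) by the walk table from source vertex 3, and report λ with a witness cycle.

q=0: [∞, ∞, 0, ∞]
q=1: [∞, -6, ∞, -9]
q=2: [-14, ∞, ∞, 7]
q=3: [11, -22, -16, 23]
q=4: [-30, -22, 9, -25]
Optimal cycle mean attained by: cycle 1->2->1, total (-8) + (-8), length 2.
Answer: λ = -8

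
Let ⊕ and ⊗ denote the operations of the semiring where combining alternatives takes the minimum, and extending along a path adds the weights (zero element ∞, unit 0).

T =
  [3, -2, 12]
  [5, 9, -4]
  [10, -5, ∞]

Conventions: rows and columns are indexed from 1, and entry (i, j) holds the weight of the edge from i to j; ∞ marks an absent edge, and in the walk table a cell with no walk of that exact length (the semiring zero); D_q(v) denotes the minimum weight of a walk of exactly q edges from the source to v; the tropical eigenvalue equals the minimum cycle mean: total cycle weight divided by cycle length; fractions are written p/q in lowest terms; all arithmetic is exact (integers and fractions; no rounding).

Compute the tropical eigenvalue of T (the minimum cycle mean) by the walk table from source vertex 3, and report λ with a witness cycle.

q=0: [∞, ∞, 0]
q=1: [10, -5, ∞]
q=2: [0, 4, -9]
q=3: [1, -14, 0]
Optimal cycle mean attained by: cycle 2->3->2, total (-4) + (-5), length 2.
Answer: λ = -9/2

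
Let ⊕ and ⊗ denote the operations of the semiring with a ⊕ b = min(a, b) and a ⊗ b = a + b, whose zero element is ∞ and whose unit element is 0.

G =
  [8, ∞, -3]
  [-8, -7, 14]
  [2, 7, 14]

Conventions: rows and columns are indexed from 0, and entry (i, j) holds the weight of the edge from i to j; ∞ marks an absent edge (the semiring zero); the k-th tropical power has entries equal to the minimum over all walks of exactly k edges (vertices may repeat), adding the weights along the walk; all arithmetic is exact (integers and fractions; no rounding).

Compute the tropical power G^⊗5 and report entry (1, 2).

G^⊗2:
  [-1, 4, 5]
  [-15, -14, -11]
  [-1, 0, -1]
G^⊗3:
  [-4, -3, -4]
  [-22, -21, -18]
  [-8, -7, -4]
G^⊗4:
  [-11, -10, -7]
  [-29, -28, -25]
  [-15, -14, -11]
G^⊗5:
  [-18, -17, -14]
  [-36, -35, -32]
  [-22, -21, -18]
Key observation: the optimum is the walk 1->1->1->1->0->2, with weight (-7) + (-7) + (-7) + (-8) + (-3) = -32.
Optimal value attained by: walk 1->1->1->1->0->2.
Answer: (G^⊗5)[1][2] = -32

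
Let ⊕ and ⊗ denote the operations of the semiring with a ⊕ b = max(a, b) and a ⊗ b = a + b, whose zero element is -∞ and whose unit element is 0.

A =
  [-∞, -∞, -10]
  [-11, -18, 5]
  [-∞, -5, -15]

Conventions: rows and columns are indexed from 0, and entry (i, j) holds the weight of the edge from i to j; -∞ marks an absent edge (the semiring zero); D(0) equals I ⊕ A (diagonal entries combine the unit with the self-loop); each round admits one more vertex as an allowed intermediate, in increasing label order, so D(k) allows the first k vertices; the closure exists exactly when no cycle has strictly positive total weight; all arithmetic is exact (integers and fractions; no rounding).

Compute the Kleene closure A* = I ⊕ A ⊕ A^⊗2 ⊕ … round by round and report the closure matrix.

D(0):
  [0, -∞, -10]
  [-11, 0, 5]
  [-∞, -5, 0]
D(1):
  [0, -∞, -10]
  [-11, 0, 5]
  [-∞, -5, 0]
D(2):
  [0, -∞, -10]
  [-11, 0, 5]
  [-16, -5, 0]
D(3):
  [0, -15, -10]
  [-11, 0, 5]
  [-16, -5, 0]
Answer: A* = [[0, -15, -10], [-11, 0, 5], [-16, -5, 0]]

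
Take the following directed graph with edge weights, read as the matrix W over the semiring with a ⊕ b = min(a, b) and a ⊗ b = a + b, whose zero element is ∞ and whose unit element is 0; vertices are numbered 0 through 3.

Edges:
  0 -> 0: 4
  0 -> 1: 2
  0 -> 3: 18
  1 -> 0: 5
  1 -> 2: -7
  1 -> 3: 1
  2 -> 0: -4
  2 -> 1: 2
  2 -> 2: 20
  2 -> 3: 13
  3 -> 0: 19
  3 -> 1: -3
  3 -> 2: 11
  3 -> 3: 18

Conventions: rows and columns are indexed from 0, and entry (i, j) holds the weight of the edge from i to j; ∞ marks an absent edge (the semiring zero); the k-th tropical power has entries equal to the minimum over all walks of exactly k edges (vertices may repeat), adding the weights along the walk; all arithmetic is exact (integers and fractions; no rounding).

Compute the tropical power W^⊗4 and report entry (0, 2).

W^⊗2:
  [7, 6, -5, 3]
  [-11, -5, 12, 6]
  [0, -2, -5, 3]
  [2, 13, -10, -2]
W^⊗3:
  [-9, -3, -1, 7]
  [-7, -9, -12, -4]
  [-9, -3, -9, -1]
  [-14, -8, 6, 3]
W^⊗4:
  [-5, -7, -10, -2]
  [-16, -10, -16, -8]
  [-13, -7, -10, -2]
  [-10, -12, -15, -7]
Key observation: the optimum is the walk 0->1->2->1->2, with weight 2 + (-7) + 2 + (-7) = -10.
Optimal value attained by: walk 0->1->2->1->2.
Answer: (W^⊗4)[0][2] = -10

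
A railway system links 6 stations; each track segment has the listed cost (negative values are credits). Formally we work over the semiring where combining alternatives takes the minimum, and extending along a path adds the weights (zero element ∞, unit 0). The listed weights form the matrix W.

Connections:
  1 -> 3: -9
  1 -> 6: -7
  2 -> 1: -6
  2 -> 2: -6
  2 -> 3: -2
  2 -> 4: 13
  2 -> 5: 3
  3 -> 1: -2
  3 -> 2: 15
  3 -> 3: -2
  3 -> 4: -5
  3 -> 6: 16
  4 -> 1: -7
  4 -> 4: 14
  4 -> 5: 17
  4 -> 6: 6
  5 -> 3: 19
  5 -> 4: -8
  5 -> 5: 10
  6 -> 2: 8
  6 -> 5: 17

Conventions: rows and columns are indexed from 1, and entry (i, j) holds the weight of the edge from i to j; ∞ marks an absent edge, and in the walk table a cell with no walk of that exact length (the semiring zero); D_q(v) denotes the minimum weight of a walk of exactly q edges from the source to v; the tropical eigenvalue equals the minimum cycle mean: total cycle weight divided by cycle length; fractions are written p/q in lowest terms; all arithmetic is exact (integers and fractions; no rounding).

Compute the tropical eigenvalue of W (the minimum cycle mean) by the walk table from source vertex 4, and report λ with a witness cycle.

q=0: [∞, ∞, ∞, 0, ∞, ∞]
q=1: [-7, ∞, ∞, 14, 17, 6]
q=2: [7, 14, -16, 9, 23, -14]
q=3: [-18, -6, -18, -21, 3, 0]
q=4: [-28, -12, -27, -23, -4, -25]
q=5: [-30, -18, -37, -32, -9, -35]
q=6: [-39, -27, -39, -42, -18, -37]
Optimal cycle mean attained by: cycle 1->3->4->1, total (-9) + (-5) + (-7), length 3.
Answer: λ = -7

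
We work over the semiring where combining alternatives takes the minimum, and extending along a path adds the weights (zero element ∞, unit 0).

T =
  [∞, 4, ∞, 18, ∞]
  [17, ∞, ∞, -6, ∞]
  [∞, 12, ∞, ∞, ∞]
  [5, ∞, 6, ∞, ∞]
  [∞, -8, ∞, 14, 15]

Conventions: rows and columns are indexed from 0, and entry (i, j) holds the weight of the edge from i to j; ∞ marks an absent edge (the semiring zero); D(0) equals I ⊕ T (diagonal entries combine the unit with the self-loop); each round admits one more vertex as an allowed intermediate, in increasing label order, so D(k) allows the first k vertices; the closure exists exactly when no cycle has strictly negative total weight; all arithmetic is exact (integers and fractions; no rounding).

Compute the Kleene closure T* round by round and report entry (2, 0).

D(0):
  [0, 4, ∞, 18, ∞]
  [17, 0, ∞, -6, ∞]
  [∞, 12, 0, ∞, ∞]
  [5, ∞, 6, 0, ∞]
  [∞, -8, ∞, 14, 0]
D(1):
  [0, 4, ∞, 18, ∞]
  [17, 0, ∞, -6, ∞]
  [∞, 12, 0, ∞, ∞]
  [5, 9, 6, 0, ∞]
  [∞, -8, ∞, 14, 0]
D(2):
  [0, 4, ∞, -2, ∞]
  [17, 0, ∞, -6, ∞]
  [29, 12, 0, 6, ∞]
  [5, 9, 6, 0, ∞]
  [9, -8, ∞, -14, 0]
D(3):
  [0, 4, ∞, -2, ∞]
  [17, 0, ∞, -6, ∞]
  [29, 12, 0, 6, ∞]
  [5, 9, 6, 0, ∞]
  [9, -8, ∞, -14, 0]
D(4):
  [0, 4, 4, -2, ∞]
  [-1, 0, 0, -6, ∞]
  [11, 12, 0, 6, ∞]
  [5, 9, 6, 0, ∞]
  [-9, -8, -8, -14, 0]
D(5):
  [0, 4, 4, -2, ∞]
  [-1, 0, 0, -6, ∞]
  [11, 12, 0, 6, ∞]
  [5, 9, 6, 0, ∞]
  [-9, -8, -8, -14, 0]
Answer: T*[2][0] = 11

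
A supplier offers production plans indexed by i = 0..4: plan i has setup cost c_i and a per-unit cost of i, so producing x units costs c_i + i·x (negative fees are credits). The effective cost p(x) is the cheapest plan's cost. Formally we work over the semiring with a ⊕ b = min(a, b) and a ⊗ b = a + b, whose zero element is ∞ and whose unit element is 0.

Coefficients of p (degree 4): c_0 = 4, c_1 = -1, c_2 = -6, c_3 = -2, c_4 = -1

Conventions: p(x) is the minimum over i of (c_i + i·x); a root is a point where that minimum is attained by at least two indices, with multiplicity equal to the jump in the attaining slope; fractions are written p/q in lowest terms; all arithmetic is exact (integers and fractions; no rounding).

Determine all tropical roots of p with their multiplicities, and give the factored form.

hull edge (i=0, c=4) to (i=2, c=-6): slope -5, span 2
hull edge (i=2, c=-6) to (i=4, c=-1): slope 5/2, span 2
Factored form: p(x) = -1 ⊗ (x ⊕ (-5/2)) ⊗ (x ⊕ (-5/2)) ⊗ (x ⊕ 5) ⊗ (x ⊕ 5)
Answer: roots = -5/2 (mult 2), 5 (mult 2)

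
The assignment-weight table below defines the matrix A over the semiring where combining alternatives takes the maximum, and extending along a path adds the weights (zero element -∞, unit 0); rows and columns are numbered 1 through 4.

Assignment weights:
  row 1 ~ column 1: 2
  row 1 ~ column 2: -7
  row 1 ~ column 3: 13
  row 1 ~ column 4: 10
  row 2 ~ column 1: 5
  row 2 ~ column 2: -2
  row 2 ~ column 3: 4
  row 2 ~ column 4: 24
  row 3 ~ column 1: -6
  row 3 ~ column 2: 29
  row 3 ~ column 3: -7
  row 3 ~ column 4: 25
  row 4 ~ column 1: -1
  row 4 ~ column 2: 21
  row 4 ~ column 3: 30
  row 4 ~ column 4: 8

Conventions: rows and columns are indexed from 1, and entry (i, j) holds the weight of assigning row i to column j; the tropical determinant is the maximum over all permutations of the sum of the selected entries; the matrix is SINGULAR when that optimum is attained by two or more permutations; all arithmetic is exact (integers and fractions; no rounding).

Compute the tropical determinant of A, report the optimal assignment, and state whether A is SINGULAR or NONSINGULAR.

σ = (1, 2, 3, 4): 2 + (-2) + (-7) + 8 = 1
σ = (1, 2, 4, 3): 2 + (-2) + 25 + 30 = 55
σ = (1, 3, 2, 4): 2 + 4 + 29 + 8 = 43
σ = (1, 3, 4, 2): 2 + 4 + 25 + 21 = 52
σ = (1, 4, 2, 3): 2 + 24 + 29 + 30 = 85
σ = (1, 4, 3, 2): 2 + 24 + (-7) + 21 = 40
σ = (2, 1, 3, 4): (-7) + 5 + (-7) + 8 = -1
σ = (2, 1, 4, 3): (-7) + 5 + 25 + 30 = 53
σ = (2, 3, 1, 4): (-7) + 4 + (-6) + 8 = -1
σ = (2, 3, 4, 1): (-7) + 4 + 25 + (-1) = 21
σ = (2, 4, 1, 3): (-7) + 24 + (-6) + 30 = 41
σ = (2, 4, 3, 1): (-7) + 24 + (-7) + (-1) = 9
σ = (3, 1, 2, 4): 13 + 5 + 29 + 8 = 55
σ = (3, 1, 4, 2): 13 + 5 + 25 + 21 = 64
σ = (3, 2, 1, 4): 13 + (-2) + (-6) + 8 = 13
σ = (3, 2, 4, 1): 13 + (-2) + 25 + (-1) = 35
σ = (3, 4, 1, 2): 13 + 24 + (-6) + 21 = 52
σ = (3, 4, 2, 1): 13 + 24 + 29 + (-1) = 65
σ = (4, 1, 2, 3): 10 + 5 + 29 + 30 = 74
σ = (4, 1, 3, 2): 10 + 5 + (-7) + 21 = 29
σ = (4, 2, 1, 3): 10 + (-2) + (-6) + 30 = 32
σ = (4, 2, 3, 1): 10 + (-2) + (-7) + (-1) = 0
σ = (4, 3, 1, 2): 10 + 4 + (-6) + 21 = 29
σ = (4, 3, 2, 1): 10 + 4 + 29 + (-1) = 42
Optimal value attained by: σ = (1, 4, 2, 3).
Answer: det⊕(A) = 85; verdict: NONSINGULAR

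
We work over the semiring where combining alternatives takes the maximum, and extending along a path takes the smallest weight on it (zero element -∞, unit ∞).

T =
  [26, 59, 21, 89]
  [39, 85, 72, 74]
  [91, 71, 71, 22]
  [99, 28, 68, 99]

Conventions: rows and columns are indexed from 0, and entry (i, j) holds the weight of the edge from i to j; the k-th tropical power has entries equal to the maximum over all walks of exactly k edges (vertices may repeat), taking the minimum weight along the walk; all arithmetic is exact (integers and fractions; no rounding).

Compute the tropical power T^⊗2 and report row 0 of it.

T^⊗2:
  [89, 59, 68, 89]
  [74, 85, 72, 74]
  [71, 71, 71, 89]
  [99, 68, 68, 99]
Answer: row 0 of T^⊗2 = [89, 59, 68, 89]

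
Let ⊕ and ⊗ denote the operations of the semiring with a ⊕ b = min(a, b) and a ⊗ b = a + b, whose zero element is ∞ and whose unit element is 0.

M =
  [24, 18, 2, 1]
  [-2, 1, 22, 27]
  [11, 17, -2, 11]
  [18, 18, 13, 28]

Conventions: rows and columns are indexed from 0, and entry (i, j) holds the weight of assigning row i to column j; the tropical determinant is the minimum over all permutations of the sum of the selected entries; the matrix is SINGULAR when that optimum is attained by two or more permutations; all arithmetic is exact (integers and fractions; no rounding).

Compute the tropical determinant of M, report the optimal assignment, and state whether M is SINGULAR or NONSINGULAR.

σ = (0, 1, 2, 3): 24 + 1 + (-2) + 28 = 51
σ = (0, 1, 3, 2): 24 + 1 + 11 + 13 = 49
σ = (0, 2, 1, 3): 24 + 22 + 17 + 28 = 91
σ = (0, 2, 3, 1): 24 + 22 + 11 + 18 = 75
σ = (0, 3, 1, 2): 24 + 27 + 17 + 13 = 81
σ = (0, 3, 2, 1): 24 + 27 + (-2) + 18 = 67
σ = (1, 0, 2, 3): 18 + (-2) + (-2) + 28 = 42
σ = (1, 0, 3, 2): 18 + (-2) + 11 + 13 = 40
σ = (1, 2, 0, 3): 18 + 22 + 11 + 28 = 79
σ = (1, 2, 3, 0): 18 + 22 + 11 + 18 = 69
σ = (1, 3, 0, 2): 18 + 27 + 11 + 13 = 69
σ = (1, 3, 2, 0): 18 + 27 + (-2) + 18 = 61
σ = (2, 0, 1, 3): 2 + (-2) + 17 + 28 = 45
σ = (2, 0, 3, 1): 2 + (-2) + 11 + 18 = 29
σ = (2, 1, 0, 3): 2 + 1 + 11 + 28 = 42
σ = (2, 1, 3, 0): 2 + 1 + 11 + 18 = 32
σ = (2, 3, 0, 1): 2 + 27 + 11 + 18 = 58
σ = (2, 3, 1, 0): 2 + 27 + 17 + 18 = 64
σ = (3, 0, 1, 2): 1 + (-2) + 17 + 13 = 29
σ = (3, 0, 2, 1): 1 + (-2) + (-2) + 18 = 15
σ = (3, 1, 0, 2): 1 + 1 + 11 + 13 = 26
σ = (3, 1, 2, 0): 1 + 1 + (-2) + 18 = 18
σ = (3, 2, 0, 1): 1 + 22 + 11 + 18 = 52
σ = (3, 2, 1, 0): 1 + 22 + 17 + 18 = 58
Optimal value attained by: σ = (3, 0, 2, 1).
Answer: det⊕(M) = 15; verdict: NONSINGULAR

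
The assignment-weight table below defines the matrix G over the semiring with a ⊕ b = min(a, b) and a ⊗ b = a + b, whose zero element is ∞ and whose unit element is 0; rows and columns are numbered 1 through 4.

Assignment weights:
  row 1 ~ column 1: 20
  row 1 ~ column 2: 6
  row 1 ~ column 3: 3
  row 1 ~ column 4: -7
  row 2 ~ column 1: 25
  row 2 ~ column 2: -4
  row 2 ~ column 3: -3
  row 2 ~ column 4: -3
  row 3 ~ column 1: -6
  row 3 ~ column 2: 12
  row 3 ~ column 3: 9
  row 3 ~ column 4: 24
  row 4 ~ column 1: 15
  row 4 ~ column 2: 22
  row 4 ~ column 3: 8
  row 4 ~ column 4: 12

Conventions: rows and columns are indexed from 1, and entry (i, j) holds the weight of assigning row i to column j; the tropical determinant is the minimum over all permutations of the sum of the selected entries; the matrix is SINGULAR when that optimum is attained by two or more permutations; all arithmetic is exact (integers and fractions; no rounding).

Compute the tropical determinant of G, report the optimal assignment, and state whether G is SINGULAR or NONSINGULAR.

σ = (1, 2, 3, 4): 20 + (-4) + 9 + 12 = 37
σ = (1, 2, 4, 3): 20 + (-4) + 24 + 8 = 48
σ = (1, 3, 2, 4): 20 + (-3) + 12 + 12 = 41
σ = (1, 3, 4, 2): 20 + (-3) + 24 + 22 = 63
σ = (1, 4, 2, 3): 20 + (-3) + 12 + 8 = 37
σ = (1, 4, 3, 2): 20 + (-3) + 9 + 22 = 48
σ = (2, 1, 3, 4): 6 + 25 + 9 + 12 = 52
σ = (2, 1, 4, 3): 6 + 25 + 24 + 8 = 63
σ = (2, 3, 1, 4): 6 + (-3) + (-6) + 12 = 9
σ = (2, 3, 4, 1): 6 + (-3) + 24 + 15 = 42
σ = (2, 4, 1, 3): 6 + (-3) + (-6) + 8 = 5
σ = (2, 4, 3, 1): 6 + (-3) + 9 + 15 = 27
σ = (3, 1, 2, 4): 3 + 25 + 12 + 12 = 52
σ = (3, 1, 4, 2): 3 + 25 + 24 + 22 = 74
σ = (3, 2, 1, 4): 3 + (-4) + (-6) + 12 = 5
σ = (3, 2, 4, 1): 3 + (-4) + 24 + 15 = 38
σ = (3, 4, 1, 2): 3 + (-3) + (-6) + 22 = 16
σ = (3, 4, 2, 1): 3 + (-3) + 12 + 15 = 27
σ = (4, 1, 2, 3): (-7) + 25 + 12 + 8 = 38
σ = (4, 1, 3, 2): (-7) + 25 + 9 + 22 = 49
σ = (4, 2, 1, 3): (-7) + (-4) + (-6) + 8 = -9
σ = (4, 2, 3, 1): (-7) + (-4) + 9 + 15 = 13
σ = (4, 3, 1, 2): (-7) + (-3) + (-6) + 22 = 6
σ = (4, 3, 2, 1): (-7) + (-3) + 12 + 15 = 17
Optimal value attained by: σ = (4, 2, 1, 3).
Answer: det⊕(G) = -9; verdict: NONSINGULAR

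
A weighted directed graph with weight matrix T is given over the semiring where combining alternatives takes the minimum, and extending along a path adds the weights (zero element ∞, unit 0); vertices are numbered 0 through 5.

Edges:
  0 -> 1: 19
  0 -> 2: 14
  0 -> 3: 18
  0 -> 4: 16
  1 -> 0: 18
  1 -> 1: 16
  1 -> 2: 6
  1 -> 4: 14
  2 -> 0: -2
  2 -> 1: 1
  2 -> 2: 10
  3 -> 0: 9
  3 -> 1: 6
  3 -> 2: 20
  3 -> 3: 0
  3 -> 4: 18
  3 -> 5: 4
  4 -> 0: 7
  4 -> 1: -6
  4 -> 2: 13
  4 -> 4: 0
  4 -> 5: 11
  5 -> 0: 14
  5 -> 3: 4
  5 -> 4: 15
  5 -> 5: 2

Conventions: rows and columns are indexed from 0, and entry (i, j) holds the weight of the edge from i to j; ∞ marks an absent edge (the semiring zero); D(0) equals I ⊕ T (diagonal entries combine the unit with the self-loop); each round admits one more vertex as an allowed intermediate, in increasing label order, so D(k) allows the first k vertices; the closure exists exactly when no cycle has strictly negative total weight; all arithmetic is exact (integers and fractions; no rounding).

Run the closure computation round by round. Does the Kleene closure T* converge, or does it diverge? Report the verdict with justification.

D(0):
  [0, 19, 14, 18, 16, ∞]
  [18, 0, 6, ∞, 14, ∞]
  [-2, 1, 0, ∞, ∞, ∞]
  [9, 6, 20, 0, 18, 4]
  [7, -6, 13, ∞, 0, 11]
  [14, ∞, ∞, 4, 15, 0]
D(1):
  [0, 19, 14, 18, 16, ∞]
  [18, 0, 6, 36, 14, ∞]
  [-2, 1, 0, 16, 14, ∞]
  [9, 6, 20, 0, 18, 4]
  [7, -6, 13, 25, 0, 11]
  [14, 33, 28, 4, 15, 0]
D(2):
  [0, 19, 14, 18, 16, ∞]
  [18, 0, 6, 36, 14, ∞]
  [-2, 1, 0, 16, 14, ∞]
  [9, 6, 12, 0, 18, 4]
  [7, -6, 0, 25, 0, 11]
  [14, 33, 28, 4, 15, 0]
D(3):
  [0, 15, 14, 18, 16, ∞]
  [4, 0, 6, 22, 14, ∞]
  [-2, 1, 0, 16, 14, ∞]
  [9, 6, 12, 0, 18, 4]
  [-2, -6, 0, 16, 0, 11]
  [14, 29, 28, 4, 15, 0]
D(4):
  [0, 15, 14, 18, 16, 22]
  [4, 0, 6, 22, 14, 26]
  [-2, 1, 0, 16, 14, 20]
  [9, 6, 12, 0, 18, 4]
  [-2, -6, 0, 16, 0, 11]
  [13, 10, 16, 4, 15, 0]
D(5):
  [0, 10, 14, 18, 16, 22]
  [4, 0, 6, 22, 14, 25]
  [-2, 1, 0, 16, 14, 20]
  [9, 6, 12, 0, 18, 4]
  [-2, -6, 0, 16, 0, 11]
  [13, 9, 15, 4, 15, 0]
D(6):
  [0, 10, 14, 18, 16, 22]
  [4, 0, 6, 22, 14, 25]
  [-2, 1, 0, 16, 14, 20]
  [9, 6, 12, 0, 18, 4]
  [-2, -6, 0, 15, 0, 11]
  [13, 9, 15, 4, 15, 0]
Key observation: every diagonal entry stays at the unit through all rounds, so no improving cycle exists.
Answer: CONVERGES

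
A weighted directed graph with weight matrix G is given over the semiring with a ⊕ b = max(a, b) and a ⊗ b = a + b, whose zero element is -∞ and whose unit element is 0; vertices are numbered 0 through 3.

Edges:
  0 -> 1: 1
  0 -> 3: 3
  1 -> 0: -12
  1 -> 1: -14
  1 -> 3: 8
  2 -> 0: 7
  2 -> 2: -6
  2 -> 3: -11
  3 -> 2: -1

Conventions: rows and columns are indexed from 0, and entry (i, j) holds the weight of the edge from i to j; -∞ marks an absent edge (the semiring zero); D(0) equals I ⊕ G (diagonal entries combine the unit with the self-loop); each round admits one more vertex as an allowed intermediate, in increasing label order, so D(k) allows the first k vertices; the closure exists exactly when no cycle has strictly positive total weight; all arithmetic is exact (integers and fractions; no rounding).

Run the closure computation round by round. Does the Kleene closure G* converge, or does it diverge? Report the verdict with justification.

D(0):
  [0, 1, -∞, 3]
  [-12, 0, -∞, 8]
  [7, -∞, 0, -11]
  [-∞, -∞, -1, 0]
D(1):
  [0, 1, -∞, 3]
  [-12, 0, -∞, 8]
  [7, 8, 0, 10]
  [-∞, -∞, -1, 0]
D(2):
  [0, 1, -∞, 9]
  [-12, 0, -∞, 8]
  [7, 8, 0, 16]
  [-∞, -∞, -1, 0]
Detection: at round 3, diagonal entry (3, 3) turns strictly positive.
Key observation: the cycle 3->2->0->1->3 has total weight (-1) + 7 + 1 + 8, which is strictly positive.
Answer: DIVERGES — positive cycle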